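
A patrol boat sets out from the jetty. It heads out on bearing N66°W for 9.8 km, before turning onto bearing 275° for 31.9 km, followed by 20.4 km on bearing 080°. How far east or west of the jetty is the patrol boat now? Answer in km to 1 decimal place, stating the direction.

20.6 km west

Leg 1 (N66°W, 9.8 km): east 9.8 sin 294° = -8.95, north 9.8 cos 294° = 3.99
Leg 2 (275°, 31.9 km): east 31.9 sin 275° = -31.78, north 31.9 cos 275° = 2.78
Leg 3 (080°, 20.4 km): east 20.4 sin 80° = 20.09, north 20.4 cos 80° = 3.54
Net east component: -20.64 km.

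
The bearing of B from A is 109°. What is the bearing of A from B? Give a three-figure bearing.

Back-bearing = 109° + 180° = 289°.

289°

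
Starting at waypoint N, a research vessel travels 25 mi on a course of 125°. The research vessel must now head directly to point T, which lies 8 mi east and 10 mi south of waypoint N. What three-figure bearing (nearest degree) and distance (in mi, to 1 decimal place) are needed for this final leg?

Leg 1 (125°, 25 mi): east 25 sin 125° = 20.48, north 25 cos 125° = -14.34
Current position: (20.48, -14.34). Target: (8, -10). Remaining: Δeast = -12.48, Δnorth = 4.34.
Bearing = atan2(-12.48, 4.34) mod 360° = 289.17°; distance = √((-12.48)² + (4.34)²) = 13.212 mi.

289°, 13.2 mi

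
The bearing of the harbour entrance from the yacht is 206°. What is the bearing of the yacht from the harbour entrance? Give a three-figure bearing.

026°

Back-bearing = 206° − 180° = 026°.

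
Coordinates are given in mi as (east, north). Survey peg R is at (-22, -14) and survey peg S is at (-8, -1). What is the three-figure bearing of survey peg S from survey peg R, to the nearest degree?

047°

Δeast = -8 − -22 = 14.00; Δnorth = -1 − -14 = 13.00.
Bearing = atan2(Δeast, Δnorth) mod 360° = 47.12° ≈ 047°.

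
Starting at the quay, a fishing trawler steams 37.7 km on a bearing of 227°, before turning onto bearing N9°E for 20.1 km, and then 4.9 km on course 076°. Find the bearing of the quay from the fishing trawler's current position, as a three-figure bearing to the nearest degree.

077°

Leg 1 (227°, 37.7 km): east 37.7 sin 227° = -27.57, north 37.7 cos 227° = -25.71
Leg 2 (N9°E, 20.1 km): east 20.1 sin 9° = 3.14, north 20.1 cos 9° = 19.85
Leg 3 (076°, 4.9 km): east 4.9 sin 76° = 4.75, north 4.9 cos 76° = 1.19
Net displacement: -19.67 east, -4.67 north. Direction back to start is (19.67, 4.67): bearing = atan2(19.67, 4.67) mod 360° = 76.64° ≈ 077°.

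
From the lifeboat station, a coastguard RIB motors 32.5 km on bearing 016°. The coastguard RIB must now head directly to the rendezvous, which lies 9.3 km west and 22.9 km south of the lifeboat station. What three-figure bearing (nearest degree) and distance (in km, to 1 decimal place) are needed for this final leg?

Leg 1 (016°, 32.5 km): east 32.5 sin 16° = 8.96, north 32.5 cos 16° = 31.24
Current position: (8.96, 31.24). Target: (-9.3, -22.9). Remaining: Δeast = -18.26, Δnorth = -54.14.
Bearing = atan2(-18.26, -54.14) mod 360° = 198.64°; distance = √((-18.26)² + (-54.14)²) = 57.137 km.

199°, 57.1 km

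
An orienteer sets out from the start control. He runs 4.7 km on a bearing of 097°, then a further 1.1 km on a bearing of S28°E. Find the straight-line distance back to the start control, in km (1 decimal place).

5.4 km

Leg 1 (097°, 4.7 km): east 4.7 sin 97° = 4.66, north 4.7 cos 97° = -0.57
Leg 2 (S28°E, 1.1 km): east 1.1 sin 152° = 0.52, north 1.1 cos 152° = -0.97
Net: 5.18 east, -1.54 north. Distance = √((5.18)² + (-1.54)²) = 5.407 km.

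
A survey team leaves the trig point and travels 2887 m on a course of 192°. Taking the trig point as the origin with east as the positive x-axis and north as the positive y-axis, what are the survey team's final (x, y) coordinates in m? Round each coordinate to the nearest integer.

Leg 1 (192°, 2887 m): east 2887 sin 192° = -600.24, north 2887 cos 192° = -2823.91
Summing: -600.24 m east, -2823.91 m north → (-600, -2824).

(-600, -2824)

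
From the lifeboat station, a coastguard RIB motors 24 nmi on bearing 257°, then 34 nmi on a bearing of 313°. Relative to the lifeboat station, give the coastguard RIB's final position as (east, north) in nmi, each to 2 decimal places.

(-48.25, 17.79)

Leg 1 (257°, 24 nmi): east 24 sin 257° = -23.38, north 24 cos 257° = -5.40
Leg 2 (313°, 34 nmi): east 34 sin 313° = -24.87, north 34 cos 313° = 23.19
Summing: -48.25 nmi east, 17.79 nmi north → (-48.25, 17.79).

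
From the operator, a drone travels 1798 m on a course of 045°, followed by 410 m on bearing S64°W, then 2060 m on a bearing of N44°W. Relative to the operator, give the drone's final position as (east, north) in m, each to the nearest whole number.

(-528, 2573)

Leg 1 (045°, 1798 m): east 1798 sin 45° = 1271.38, north 1798 cos 45° = 1271.38
Leg 2 (S64°W, 410 m): east 410 sin 244° = -368.51, north 410 cos 244° = -179.73
Leg 3 (N44°W, 2060 m): east 2060 sin 316° = -1431.00, north 2060 cos 316° = 1481.84
Summing: -528.12 m east, 2573.49 m north → (-528, 2573).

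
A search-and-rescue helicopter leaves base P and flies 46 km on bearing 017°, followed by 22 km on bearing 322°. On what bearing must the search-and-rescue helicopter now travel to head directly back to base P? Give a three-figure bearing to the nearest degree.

Leg 1 (017°, 46 km): east 46 sin 17° = 13.45, north 46 cos 17° = 43.99
Leg 2 (322°, 22 km): east 22 sin 322° = -13.54, north 22 cos 322° = 17.34
Net displacement: -0.10 east, 61.33 north. Direction back to start is (0.10, -61.33): bearing = atan2(0.10, -61.33) mod 360° = 179.91° ≈ 180°.

180°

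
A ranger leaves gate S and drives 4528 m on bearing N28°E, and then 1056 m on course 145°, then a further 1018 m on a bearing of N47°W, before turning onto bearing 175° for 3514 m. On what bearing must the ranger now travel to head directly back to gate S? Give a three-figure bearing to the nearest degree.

262°

Leg 1 (N28°E, 4528 m): east 4528 sin 28° = 2125.77, north 4528 cos 28° = 3997.99
Leg 2 (145°, 1056 m): east 1056 sin 145° = 605.70, north 1056 cos 145° = -865.02
Leg 3 (N47°W, 1018 m): east 1018 sin 313° = -744.52, north 1018 cos 313° = 694.27
Leg 4 (175°, 3514 m): east 3514 sin 175° = 306.27, north 3514 cos 175° = -3500.63
Net displacement: 2293.21 east, 326.61 north. Direction back to start is (-2293.21, -326.61): bearing = atan2(-2293.21, -326.61) mod 360° = 261.89° ≈ 262°.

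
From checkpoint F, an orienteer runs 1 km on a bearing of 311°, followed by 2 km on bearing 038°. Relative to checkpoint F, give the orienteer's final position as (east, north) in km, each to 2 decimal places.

Leg 1 (311°, 1 km): east 1 sin 311° = -0.75, north 1 cos 311° = 0.66
Leg 2 (038°, 2 km): east 2 sin 38° = 1.23, north 2 cos 38° = 1.58
Summing: 0.48 km east, 2.23 km north → (0.48, 2.23).

(0.48, 2.23)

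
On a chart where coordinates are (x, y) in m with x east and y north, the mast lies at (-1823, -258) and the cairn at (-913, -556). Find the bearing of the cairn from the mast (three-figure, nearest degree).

108°

Δeast = -913 − -1823 = 910.00; Δnorth = -556 − -258 = -298.00.
Bearing = atan2(Δeast, Δnorth) mod 360° = 108.13° ≈ 108°.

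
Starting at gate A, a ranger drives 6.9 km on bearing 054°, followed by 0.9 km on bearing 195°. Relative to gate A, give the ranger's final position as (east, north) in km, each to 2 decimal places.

(5.35, 3.19)

Leg 1 (054°, 6.9 km): east 6.9 sin 54° = 5.58, north 6.9 cos 54° = 4.06
Leg 2 (195°, 0.9 km): east 0.9 sin 195° = -0.23, north 0.9 cos 195° = -0.87
Summing: 5.35 km east, 3.19 km north → (5.35, 3.19).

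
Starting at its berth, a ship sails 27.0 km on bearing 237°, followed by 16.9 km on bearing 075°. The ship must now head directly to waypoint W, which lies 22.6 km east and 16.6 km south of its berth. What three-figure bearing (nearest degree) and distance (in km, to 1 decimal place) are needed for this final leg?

Leg 1 (237°, 27.0 km): east 27.0 sin 237° = -22.64, north 27.0 cos 237° = -14.71
Leg 2 (075°, 16.9 km): east 16.9 sin 75° = 16.32, north 16.9 cos 75° = 4.37
Current position: (-6.32, -10.33). Target: (22.6, -16.6). Remaining: Δeast = 28.92, Δnorth = -6.27.
Bearing = atan2(28.92, -6.27) mod 360° = 102.23°; distance = √((28.92)² + (-6.27)²) = 29.592 km.

102°, 29.6 km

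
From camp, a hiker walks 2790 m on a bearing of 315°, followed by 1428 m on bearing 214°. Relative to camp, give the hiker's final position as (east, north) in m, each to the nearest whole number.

Leg 1 (315°, 2790 m): east 2790 sin 315° = -1972.83, north 2790 cos 315° = 1972.83
Leg 2 (214°, 1428 m): east 1428 sin 214° = -798.53, north 1428 cos 214° = -1183.87
Summing: -2771.36 m east, 788.96 m north → (-2771, 789).

(-2771, 789)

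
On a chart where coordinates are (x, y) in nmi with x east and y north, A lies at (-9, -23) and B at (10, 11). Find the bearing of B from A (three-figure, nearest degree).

029°

Δeast = 10 − -9 = 19.00; Δnorth = 11 − -23 = 34.00.
Bearing = atan2(Δeast, Δnorth) mod 360° = 29.20° ≈ 029°.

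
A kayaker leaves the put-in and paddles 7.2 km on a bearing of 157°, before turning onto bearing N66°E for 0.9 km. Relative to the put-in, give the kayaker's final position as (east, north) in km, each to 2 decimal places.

Leg 1 (157°, 7.2 km): east 7.2 sin 157° = 2.81, north 7.2 cos 157° = -6.63
Leg 2 (N66°E, 0.9 km): east 0.9 sin 66° = 0.82, north 0.9 cos 66° = 0.37
Summing: 3.64 km east, -6.26 km north → (3.64, -6.26).

(3.64, -6.26)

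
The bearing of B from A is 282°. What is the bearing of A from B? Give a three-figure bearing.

102°

Back-bearing = 282° − 180° = 102°.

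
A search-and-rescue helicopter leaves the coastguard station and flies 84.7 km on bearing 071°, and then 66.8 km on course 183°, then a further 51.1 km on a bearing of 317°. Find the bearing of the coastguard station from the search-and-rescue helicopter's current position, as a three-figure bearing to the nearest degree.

Leg 1 (071°, 84.7 km): east 84.7 sin 71° = 80.09, north 84.7 cos 71° = 27.58
Leg 2 (183°, 66.8 km): east 66.8 sin 183° = -3.50, north 66.8 cos 183° = -66.71
Leg 3 (317°, 51.1 km): east 51.1 sin 317° = -34.85, north 51.1 cos 317° = 37.37
Net displacement: 41.74 east, -1.76 north. Direction back to start is (-41.74, 1.76): bearing = atan2(-41.74, 1.76) mod 360° = 272.42° ≈ 272°.

272°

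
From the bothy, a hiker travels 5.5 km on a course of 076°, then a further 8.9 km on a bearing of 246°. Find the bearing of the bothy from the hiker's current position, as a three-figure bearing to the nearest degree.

051°

Leg 1 (076°, 5.5 km): east 5.5 sin 76° = 5.34, north 5.5 cos 76° = 1.33
Leg 2 (246°, 8.9 km): east 8.9 sin 246° = -8.13, north 8.9 cos 246° = -3.62
Net displacement: -2.79 east, -2.29 north. Direction back to start is (2.79, 2.29): bearing = atan2(2.79, 2.29) mod 360° = 50.67° ≈ 051°.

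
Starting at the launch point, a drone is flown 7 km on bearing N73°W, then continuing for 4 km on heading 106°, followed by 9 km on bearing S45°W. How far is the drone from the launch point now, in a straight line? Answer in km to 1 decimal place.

Leg 1 (N73°W, 7 km): east 7 sin 287° = -6.69, north 7 cos 287° = 2.05
Leg 2 (106°, 4 km): east 4 sin 106° = 3.85, north 4 cos 106° = -1.10
Leg 3 (S45°W, 9 km): east 9 sin 225° = -6.36, north 9 cos 225° = -6.36
Net: -9.21 east, -5.42 north. Distance = √((-9.21)² + (-5.42)²) = 10.689 km.

10.7 km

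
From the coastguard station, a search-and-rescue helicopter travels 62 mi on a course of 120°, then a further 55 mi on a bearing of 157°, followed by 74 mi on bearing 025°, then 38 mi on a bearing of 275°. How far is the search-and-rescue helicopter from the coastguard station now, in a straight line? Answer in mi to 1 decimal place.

69.5 mi

Leg 1 (120°, 62 mi): east 62 sin 120° = 53.69, north 62 cos 120° = -31.00
Leg 2 (157°, 55 mi): east 55 sin 157° = 21.49, north 55 cos 157° = -50.63
Leg 3 (025°, 74 mi): east 74 sin 25° = 31.27, north 74 cos 25° = 67.07
Leg 4 (275°, 38 mi): east 38 sin 275° = -37.86, north 38 cos 275° = 3.31
Net: 68.60 east, -11.25 north. Distance = √((68.60)² + (-11.25)²) = 69.518 mi.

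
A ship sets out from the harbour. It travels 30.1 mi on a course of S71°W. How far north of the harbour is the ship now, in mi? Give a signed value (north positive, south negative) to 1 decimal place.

Leg 1 (S71°W, 30.1 mi): east 30.1 sin 251° = -28.46, north 30.1 cos 251° = -9.80
Net north component: -9.80 mi.

-9.8 mi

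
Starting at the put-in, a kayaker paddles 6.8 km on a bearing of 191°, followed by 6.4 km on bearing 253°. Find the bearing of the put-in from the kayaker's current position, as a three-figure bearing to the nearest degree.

041°

Leg 1 (191°, 6.8 km): east 6.8 sin 191° = -1.30, north 6.8 cos 191° = -6.68
Leg 2 (253°, 6.4 km): east 6.4 sin 253° = -6.12, north 6.4 cos 253° = -1.87
Net displacement: -7.42 east, -8.55 north. Direction back to start is (7.42, 8.55): bearing = atan2(7.42, 8.55) mod 360° = 40.96° ≈ 041°.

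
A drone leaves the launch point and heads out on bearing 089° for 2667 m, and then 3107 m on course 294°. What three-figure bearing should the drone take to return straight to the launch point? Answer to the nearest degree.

Leg 1 (089°, 2667 m): east 2667 sin 89° = 2666.59, north 2667 cos 89° = 46.55
Leg 2 (294°, 3107 m): east 3107 sin 294° = -2838.39, north 3107 cos 294° = 1263.73
Net displacement: -171.79 east, 1310.28 north. Direction back to start is (171.79, -1310.28): bearing = atan2(171.79, -1310.28) mod 360° = 172.53° ≈ 173°.

173°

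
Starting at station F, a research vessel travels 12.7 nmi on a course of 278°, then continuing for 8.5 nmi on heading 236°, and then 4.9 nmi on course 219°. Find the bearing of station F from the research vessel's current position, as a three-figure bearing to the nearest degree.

073°

Leg 1 (278°, 12.7 nmi): east 12.7 sin 278° = -12.58, north 12.7 cos 278° = 1.77
Leg 2 (236°, 8.5 nmi): east 8.5 sin 236° = -7.05, north 8.5 cos 236° = -4.75
Leg 3 (219°, 4.9 nmi): east 4.9 sin 219° = -3.08, north 4.9 cos 219° = -3.81
Net displacement: -22.71 east, -6.79 north. Direction back to start is (22.71, 6.79): bearing = atan2(22.71, 6.79) mod 360° = 73.34° ≈ 073°.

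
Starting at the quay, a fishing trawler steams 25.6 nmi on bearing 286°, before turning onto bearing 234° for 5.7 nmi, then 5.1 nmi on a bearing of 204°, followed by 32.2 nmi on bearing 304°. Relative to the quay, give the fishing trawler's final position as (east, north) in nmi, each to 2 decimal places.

(-57.99, 17.05)

Leg 1 (286°, 25.6 nmi): east 25.6 sin 286° = -24.61, north 25.6 cos 286° = 7.06
Leg 2 (234°, 5.7 nmi): east 5.7 sin 234° = -4.61, north 5.7 cos 234° = -3.35
Leg 3 (204°, 5.1 nmi): east 5.1 sin 204° = -2.07, north 5.1 cos 204° = -4.66
Leg 4 (304°, 32.2 nmi): east 32.2 sin 304° = -26.70, north 32.2 cos 304° = 18.01
Summing: -57.99 nmi east, 17.05 nmi north → (-57.99, 17.05).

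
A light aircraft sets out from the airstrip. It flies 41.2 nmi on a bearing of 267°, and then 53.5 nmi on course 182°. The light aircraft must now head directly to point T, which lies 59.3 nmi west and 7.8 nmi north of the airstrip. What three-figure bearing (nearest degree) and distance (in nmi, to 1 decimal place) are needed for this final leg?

Leg 1 (267°, 41.2 nmi): east 41.2 sin 267° = -41.14, north 41.2 cos 267° = -2.16
Leg 2 (182°, 53.5 nmi): east 53.5 sin 182° = -1.87, north 53.5 cos 182° = -53.47
Current position: (-43.01, -55.62). Target: (-59.3, 7.8). Remaining: Δeast = -16.29, Δnorth = 63.42.
Bearing = atan2(-16.29, 63.42) mod 360° = 345.60°; distance = √((-16.29)² + (63.42)²) = 65.482 nmi.

346°, 65.5 nmi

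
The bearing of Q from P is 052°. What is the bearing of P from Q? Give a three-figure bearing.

Back-bearing = 052° + 180° = 232°.

232°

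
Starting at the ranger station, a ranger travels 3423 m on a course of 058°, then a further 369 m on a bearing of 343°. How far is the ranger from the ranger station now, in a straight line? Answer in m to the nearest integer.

Leg 1 (058°, 3423 m): east 3423 sin 58° = 2902.87, north 3423 cos 58° = 1813.91
Leg 2 (343°, 369 m): east 369 sin 343° = -107.89, north 369 cos 343° = 352.88
Net: 2794.98 east, 2166.79 north. Distance = √((2794.98)² + (2166.79)²) = 3536.511 m.

3537 m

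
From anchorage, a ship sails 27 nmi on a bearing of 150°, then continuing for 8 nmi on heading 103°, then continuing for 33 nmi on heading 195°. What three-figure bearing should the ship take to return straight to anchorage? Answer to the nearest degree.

347°

Leg 1 (150°, 27 nmi): east 27 sin 150° = 13.50, north 27 cos 150° = -23.38
Leg 2 (103°, 8 nmi): east 8 sin 103° = 7.79, north 8 cos 103° = -1.80
Leg 3 (195°, 33 nmi): east 33 sin 195° = -8.54, north 33 cos 195° = -31.88
Net displacement: 12.75 east, -57.06 north. Direction back to start is (-12.75, 57.06): bearing = atan2(-12.75, 57.06) mod 360° = 347.40° ≈ 347°.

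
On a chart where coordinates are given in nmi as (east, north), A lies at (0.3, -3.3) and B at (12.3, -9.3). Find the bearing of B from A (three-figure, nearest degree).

117°

Δeast = 12.3 − 0.3 = 12.00; Δnorth = -9.3 − -3.3 = -6.00.
Bearing = atan2(Δeast, Δnorth) mod 360° = 116.57° ≈ 117°.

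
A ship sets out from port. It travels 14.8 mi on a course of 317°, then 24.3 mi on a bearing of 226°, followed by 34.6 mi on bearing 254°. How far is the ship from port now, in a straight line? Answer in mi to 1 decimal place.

62.8 mi

Leg 1 (317°, 14.8 mi): east 14.8 sin 317° = -10.09, north 14.8 cos 317° = 10.82
Leg 2 (226°, 24.3 mi): east 24.3 sin 226° = -17.48, north 24.3 cos 226° = -16.88
Leg 3 (254°, 34.6 mi): east 34.6 sin 254° = -33.26, north 34.6 cos 254° = -9.54
Net: -60.83 east, -15.59 north. Distance = √((-60.83)² + (-15.59)²) = 62.800 mi.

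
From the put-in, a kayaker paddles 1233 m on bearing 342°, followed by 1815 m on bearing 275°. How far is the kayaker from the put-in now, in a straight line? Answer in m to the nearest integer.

2562 m

Leg 1 (342°, 1233 m): east 1233 sin 342° = -381.02, north 1233 cos 342° = 1172.65
Leg 2 (275°, 1815 m): east 1815 sin 275° = -1808.09, north 1815 cos 275° = 158.19
Net: -2189.11 east, 1330.84 north. Distance = √((-2189.11)² + (1330.84)²) = 2561.903 m.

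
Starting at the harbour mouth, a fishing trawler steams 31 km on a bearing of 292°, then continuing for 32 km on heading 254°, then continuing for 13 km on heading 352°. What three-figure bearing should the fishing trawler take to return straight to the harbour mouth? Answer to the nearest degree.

Leg 1 (292°, 31 km): east 31 sin 292° = -28.74, north 31 cos 292° = 11.61
Leg 2 (254°, 32 km): east 32 sin 254° = -30.76, north 32 cos 254° = -8.82
Leg 3 (352°, 13 km): east 13 sin 352° = -1.81, north 13 cos 352° = 12.87
Net displacement: -61.31 east, 15.67 north. Direction back to start is (61.31, -15.67): bearing = atan2(61.31, -15.67) mod 360° = 104.33° ≈ 104°.

104°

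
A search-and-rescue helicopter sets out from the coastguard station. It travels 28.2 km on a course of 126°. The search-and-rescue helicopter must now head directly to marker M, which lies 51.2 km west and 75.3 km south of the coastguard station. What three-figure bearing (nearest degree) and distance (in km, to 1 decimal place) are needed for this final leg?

232°, 94.5 km

Leg 1 (126°, 28.2 km): east 28.2 sin 126° = 22.81, north 28.2 cos 126° = -16.58
Current position: (22.81, -16.58). Target: (-51.2, -75.3). Remaining: Δeast = -74.01, Δnorth = -58.72.
Bearing = atan2(-74.01, -58.72) mod 360° = 231.57°; distance = √((-74.01)² + (-58.72)²) = 94.481 km.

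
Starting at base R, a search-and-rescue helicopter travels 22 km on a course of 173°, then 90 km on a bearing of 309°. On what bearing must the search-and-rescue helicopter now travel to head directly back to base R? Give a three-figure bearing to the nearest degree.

117°

Leg 1 (173°, 22 km): east 22 sin 173° = 2.68, north 22 cos 173° = -21.84
Leg 2 (309°, 90 km): east 90 sin 309° = -69.94, north 90 cos 309° = 56.64
Net displacement: -67.26 east, 34.80 north. Direction back to start is (67.26, -34.80): bearing = atan2(67.26, -34.80) mod 360° = 117.36° ≈ 117°.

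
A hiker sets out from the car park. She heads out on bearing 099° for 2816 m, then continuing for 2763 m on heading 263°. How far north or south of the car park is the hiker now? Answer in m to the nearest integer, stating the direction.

Leg 1 (099°, 2816 m): east 2816 sin 99° = 2781.33, north 2816 cos 99° = -440.52
Leg 2 (263°, 2763 m): east 2763 sin 263° = -2742.41, north 2763 cos 263° = -336.72
Net north component: -777.24 m.

777 m south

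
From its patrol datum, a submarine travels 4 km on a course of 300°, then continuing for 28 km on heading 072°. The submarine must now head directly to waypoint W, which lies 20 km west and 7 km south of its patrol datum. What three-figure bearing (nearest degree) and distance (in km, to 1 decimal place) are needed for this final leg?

Leg 1 (300°, 4 km): east 4 sin 300° = -3.46, north 4 cos 300° = 2.00
Leg 2 (072°, 28 km): east 28 sin 72° = 26.63, north 28 cos 72° = 8.65
Current position: (23.17, 10.65). Target: (-20, -7). Remaining: Δeast = -43.17, Δnorth = -17.65.
Bearing = atan2(-43.17, -17.65) mod 360° = 247.76°; distance = √((-43.17)² + (-17.65)²) = 46.635 km.

248°, 46.6 km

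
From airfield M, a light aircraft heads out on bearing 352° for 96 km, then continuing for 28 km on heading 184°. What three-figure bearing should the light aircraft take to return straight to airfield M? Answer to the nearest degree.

167°

Leg 1 (352°, 96 km): east 96 sin 352° = -13.36, north 96 cos 352° = 95.07
Leg 2 (184°, 28 km): east 28 sin 184° = -1.95, north 28 cos 184° = -27.93
Net displacement: -15.31 east, 67.13 north. Direction back to start is (15.31, -67.13): bearing = atan2(15.31, -67.13) mod 360° = 167.15° ≈ 167°.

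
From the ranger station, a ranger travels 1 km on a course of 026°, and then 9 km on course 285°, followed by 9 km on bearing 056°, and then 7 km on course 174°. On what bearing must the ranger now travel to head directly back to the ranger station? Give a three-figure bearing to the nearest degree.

Leg 1 (026°, 1 km): east 1 sin 26° = 0.44, north 1 cos 26° = 0.90
Leg 2 (285°, 9 km): east 9 sin 285° = -8.69, north 9 cos 285° = 2.33
Leg 3 (056°, 9 km): east 9 sin 56° = 7.46, north 9 cos 56° = 5.03
Leg 4 (174°, 7 km): east 7 sin 174° = 0.73, north 7 cos 174° = -6.96
Net displacement: -0.06 east, 1.30 north. Direction back to start is (0.06, -1.30): bearing = atan2(0.06, -1.30) mod 360° = 177.27° ≈ 177°.

177°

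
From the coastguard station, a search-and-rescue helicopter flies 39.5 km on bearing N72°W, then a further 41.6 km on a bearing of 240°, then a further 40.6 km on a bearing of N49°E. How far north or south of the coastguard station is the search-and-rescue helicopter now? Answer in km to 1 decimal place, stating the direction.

18.0 km north

Leg 1 (N72°W, 39.5 km): east 39.5 sin 288° = -37.57, north 39.5 cos 288° = 12.21
Leg 2 (240°, 41.6 km): east 41.6 sin 240° = -36.03, north 41.6 cos 240° = -20.80
Leg 3 (N49°E, 40.6 km): east 40.6 sin 49° = 30.64, north 40.6 cos 49° = 26.64
Net north component: 18.04 km.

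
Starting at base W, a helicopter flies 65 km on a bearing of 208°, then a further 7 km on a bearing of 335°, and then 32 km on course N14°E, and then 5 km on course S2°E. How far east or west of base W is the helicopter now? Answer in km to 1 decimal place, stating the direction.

Leg 1 (208°, 65 km): east 65 sin 208° = -30.52, north 65 cos 208° = -57.39
Leg 2 (335°, 7 km): east 7 sin 335° = -2.96, north 7 cos 335° = 6.34
Leg 3 (N14°E, 32 km): east 32 sin 14° = 7.74, north 32 cos 14° = 31.05
Leg 4 (S2°E, 5 km): east 5 sin 178° = 0.17, north 5 cos 178° = -5.00
Net east component: -25.56 km.

25.6 km west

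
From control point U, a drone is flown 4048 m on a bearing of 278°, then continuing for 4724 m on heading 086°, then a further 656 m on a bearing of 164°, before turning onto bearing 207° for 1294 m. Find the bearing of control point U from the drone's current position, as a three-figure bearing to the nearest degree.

342°

Leg 1 (278°, 4048 m): east 4048 sin 278° = -4008.61, north 4048 cos 278° = 563.37
Leg 2 (086°, 4724 m): east 4724 sin 86° = 4712.49, north 4724 cos 86° = 329.53
Leg 3 (164°, 656 m): east 656 sin 164° = 180.82, north 656 cos 164° = -630.59
Leg 4 (207°, 1294 m): east 1294 sin 207° = -587.46, north 1294 cos 207° = -1152.96
Net displacement: 297.24 east, -890.65 north. Direction back to start is (-297.24, 890.65): bearing = atan2(-297.24, 890.65) mod 360° = 341.54° ≈ 342°.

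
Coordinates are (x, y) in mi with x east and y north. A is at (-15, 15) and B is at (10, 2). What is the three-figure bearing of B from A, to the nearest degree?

117°

Δeast = 10 − -15 = 25.00; Δnorth = 2 − 15 = -13.00.
Bearing = atan2(Δeast, Δnorth) mod 360° = 117.47° ≈ 117°.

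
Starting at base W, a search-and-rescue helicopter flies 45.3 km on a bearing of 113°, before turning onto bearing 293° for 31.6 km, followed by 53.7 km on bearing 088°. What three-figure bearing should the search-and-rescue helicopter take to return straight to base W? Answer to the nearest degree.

Leg 1 (113°, 45.3 km): east 45.3 sin 113° = 41.70, north 45.3 cos 113° = -17.70
Leg 2 (293°, 31.6 km): east 31.6 sin 293° = -29.09, north 31.6 cos 293° = 12.35
Leg 3 (088°, 53.7 km): east 53.7 sin 88° = 53.67, north 53.7 cos 88° = 1.87
Net displacement: 66.28 east, -3.48 north. Direction back to start is (-66.28, 3.48): bearing = atan2(-66.28, 3.48) mod 360° = 273.00° ≈ 273°.

273°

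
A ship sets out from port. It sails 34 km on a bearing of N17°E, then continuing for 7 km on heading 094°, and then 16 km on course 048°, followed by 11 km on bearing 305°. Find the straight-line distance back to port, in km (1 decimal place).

52.9 km

Leg 1 (N17°E, 34 km): east 34 sin 17° = 9.94, north 34 cos 17° = 32.51
Leg 2 (094°, 7 km): east 7 sin 94° = 6.98, north 7 cos 94° = -0.49
Leg 3 (048°, 16 km): east 16 sin 48° = 11.89, north 16 cos 48° = 10.71
Leg 4 (305°, 11 km): east 11 sin 305° = -9.01, north 11 cos 305° = 6.31
Net: 19.80 east, 49.04 north. Distance = √((19.80)² + (49.04)²) = 52.889 km.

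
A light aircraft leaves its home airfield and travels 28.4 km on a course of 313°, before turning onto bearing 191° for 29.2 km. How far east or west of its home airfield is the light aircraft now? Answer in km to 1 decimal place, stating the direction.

26.3 km west

Leg 1 (313°, 28.4 km): east 28.4 sin 313° = -20.77, north 28.4 cos 313° = 19.37
Leg 2 (191°, 29.2 km): east 29.2 sin 191° = -5.57, north 29.2 cos 191° = -28.66
Net east component: -26.34 km.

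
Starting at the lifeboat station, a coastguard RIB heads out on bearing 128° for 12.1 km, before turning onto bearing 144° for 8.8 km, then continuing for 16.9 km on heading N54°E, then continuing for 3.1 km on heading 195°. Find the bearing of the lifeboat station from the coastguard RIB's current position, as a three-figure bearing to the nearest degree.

Leg 1 (128°, 12.1 km): east 12.1 sin 128° = 9.53, north 12.1 cos 128° = -7.45
Leg 2 (144°, 8.8 km): east 8.8 sin 144° = 5.17, north 8.8 cos 144° = -7.12
Leg 3 (N54°E, 16.9 km): east 16.9 sin 54° = 13.67, north 16.9 cos 54° = 9.93
Leg 4 (195°, 3.1 km): east 3.1 sin 195° = -0.80, north 3.1 cos 195° = -2.99
Net displacement: 27.58 east, -7.63 north. Direction back to start is (-27.58, 7.63): bearing = atan2(-27.58, 7.63) mod 360° = 285.46° ≈ 285°.

285°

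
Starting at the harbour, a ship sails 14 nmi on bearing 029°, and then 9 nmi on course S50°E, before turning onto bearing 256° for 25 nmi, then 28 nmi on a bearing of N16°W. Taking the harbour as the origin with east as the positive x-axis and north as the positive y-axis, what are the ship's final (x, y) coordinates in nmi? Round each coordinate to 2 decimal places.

(-18.29, 27.33)

Leg 1 (029°, 14 nmi): east 14 sin 29° = 6.79, north 14 cos 29° = 12.24
Leg 2 (S50°E, 9 nmi): east 9 sin 130° = 6.89, north 9 cos 130° = -5.79
Leg 3 (256°, 25 nmi): east 25 sin 256° = -24.26, north 25 cos 256° = -6.05
Leg 4 (N16°W, 28 nmi): east 28 sin 344° = -7.72, north 28 cos 344° = 26.92
Summing: -18.29 nmi east, 27.33 nmi north → (-18.29, 27.33).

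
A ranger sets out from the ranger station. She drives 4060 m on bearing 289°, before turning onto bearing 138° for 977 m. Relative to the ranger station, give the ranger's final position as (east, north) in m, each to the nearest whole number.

(-3185, 596)

Leg 1 (289°, 4060 m): east 4060 sin 289° = -3838.81, north 4060 cos 289° = 1321.81
Leg 2 (138°, 977 m): east 977 sin 138° = 653.74, north 977 cos 138° = -726.05
Summing: -3185.06 m east, 595.75 m north → (-3185, 596).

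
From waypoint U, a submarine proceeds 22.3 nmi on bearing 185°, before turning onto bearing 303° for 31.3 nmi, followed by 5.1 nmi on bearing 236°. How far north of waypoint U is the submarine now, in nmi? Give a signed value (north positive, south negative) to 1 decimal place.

Leg 1 (185°, 22.3 nmi): east 22.3 sin 185° = -1.94, north 22.3 cos 185° = -22.22
Leg 2 (303°, 31.3 nmi): east 31.3 sin 303° = -26.25, north 31.3 cos 303° = 17.05
Leg 3 (236°, 5.1 nmi): east 5.1 sin 236° = -4.23, north 5.1 cos 236° = -2.85
Net north component: -8.02 nmi.

-8.0 nmi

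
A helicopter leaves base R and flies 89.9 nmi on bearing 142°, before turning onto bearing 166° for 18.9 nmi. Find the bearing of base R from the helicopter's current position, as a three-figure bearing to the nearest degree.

326°

Leg 1 (142°, 89.9 nmi): east 89.9 sin 142° = 55.35, north 89.9 cos 142° = -70.84
Leg 2 (166°, 18.9 nmi): east 18.9 sin 166° = 4.57, north 18.9 cos 166° = -18.34
Net displacement: 59.92 east, -89.18 north. Direction back to start is (-59.92, 89.18): bearing = atan2(-59.92, 89.18) mod 360° = 326.10° ≈ 326°.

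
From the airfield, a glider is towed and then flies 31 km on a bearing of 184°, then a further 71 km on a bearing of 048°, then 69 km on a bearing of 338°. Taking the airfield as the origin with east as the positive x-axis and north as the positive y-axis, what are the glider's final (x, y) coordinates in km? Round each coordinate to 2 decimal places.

Leg 1 (184°, 31 km): east 31 sin 184° = -2.16, north 31 cos 184° = -30.92
Leg 2 (048°, 71 km): east 71 sin 48° = 52.76, north 71 cos 48° = 47.51
Leg 3 (338°, 69 km): east 69 sin 338° = -25.85, north 69 cos 338° = 63.98
Summing: 24.75 km east, 80.56 km north → (24.75, 80.56).

(24.75, 80.56)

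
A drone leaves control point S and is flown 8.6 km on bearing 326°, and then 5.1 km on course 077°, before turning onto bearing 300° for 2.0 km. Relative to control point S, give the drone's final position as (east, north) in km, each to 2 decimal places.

Leg 1 (326°, 8.6 km): east 8.6 sin 326° = -4.81, north 8.6 cos 326° = 7.13
Leg 2 (077°, 5.1 km): east 5.1 sin 77° = 4.97, north 5.1 cos 77° = 1.15
Leg 3 (300°, 2.0 km): east 2.0 sin 300° = -1.73, north 2.0 cos 300° = 1.00
Summing: -1.57 km east, 9.28 km north → (-1.57, 9.28).

(-1.57, 9.28)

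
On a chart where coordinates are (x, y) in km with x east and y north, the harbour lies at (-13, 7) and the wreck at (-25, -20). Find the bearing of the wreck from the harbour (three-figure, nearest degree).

Δeast = -25 − -13 = -12.00; Δnorth = -20 − 7 = -27.00.
Bearing = atan2(Δeast, Δnorth) mod 360° = 203.96° ≈ 204°.

204°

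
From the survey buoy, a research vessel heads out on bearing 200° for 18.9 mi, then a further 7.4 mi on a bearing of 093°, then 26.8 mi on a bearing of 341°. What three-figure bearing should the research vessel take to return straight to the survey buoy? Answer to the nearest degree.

133°

Leg 1 (200°, 18.9 mi): east 18.9 sin 200° = -6.46, north 18.9 cos 200° = -17.76
Leg 2 (093°, 7.4 mi): east 7.4 sin 93° = 7.39, north 7.4 cos 93° = -0.39
Leg 3 (341°, 26.8 mi): east 26.8 sin 341° = -8.73, north 26.8 cos 341° = 25.34
Net displacement: -7.80 east, 7.19 north. Direction back to start is (7.80, -7.19): bearing = atan2(7.80, -7.19) mod 360° = 132.68° ≈ 133°.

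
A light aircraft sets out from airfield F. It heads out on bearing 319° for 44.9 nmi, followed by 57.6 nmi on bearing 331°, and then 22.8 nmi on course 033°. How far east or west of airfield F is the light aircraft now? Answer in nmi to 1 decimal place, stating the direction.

Leg 1 (319°, 44.9 nmi): east 44.9 sin 319° = -29.46, north 44.9 cos 319° = 33.89
Leg 2 (331°, 57.6 nmi): east 57.6 sin 331° = -27.93, north 57.6 cos 331° = 50.38
Leg 3 (033°, 22.8 nmi): east 22.8 sin 33° = 12.42, north 22.8 cos 33° = 19.12
Net east component: -44.96 nmi.

45.0 nmi west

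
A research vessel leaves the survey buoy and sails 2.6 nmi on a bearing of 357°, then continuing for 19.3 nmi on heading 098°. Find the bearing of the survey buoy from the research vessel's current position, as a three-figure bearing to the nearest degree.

Leg 1 (357°, 2.6 nmi): east 2.6 sin 357° = -0.14, north 2.6 cos 357° = 2.60
Leg 2 (098°, 19.3 nmi): east 19.3 sin 98° = 19.11, north 19.3 cos 98° = -2.69
Net displacement: 18.98 east, -0.09 north. Direction back to start is (-18.98, 0.09): bearing = atan2(-18.98, 0.09) mod 360° = 270.27° ≈ 270°.

270°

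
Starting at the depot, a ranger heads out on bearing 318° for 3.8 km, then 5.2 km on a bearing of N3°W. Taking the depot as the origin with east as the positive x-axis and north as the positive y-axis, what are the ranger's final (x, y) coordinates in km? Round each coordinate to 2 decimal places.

(-2.81, 8.02)

Leg 1 (318°, 3.8 km): east 3.8 sin 318° = -2.54, north 3.8 cos 318° = 2.82
Leg 2 (N3°W, 5.2 km): east 5.2 sin 357° = -0.27, north 5.2 cos 357° = 5.19
Summing: -2.81 km east, 8.02 km north → (-2.81, 8.02).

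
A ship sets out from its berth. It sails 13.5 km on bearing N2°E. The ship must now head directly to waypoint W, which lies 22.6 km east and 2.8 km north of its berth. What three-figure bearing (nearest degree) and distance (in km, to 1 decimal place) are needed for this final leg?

Leg 1 (N2°E, 13.5 km): east 13.5 sin 2° = 0.47, north 13.5 cos 2° = 13.49
Current position: (0.47, 13.49). Target: (22.6, 2.8). Remaining: Δeast = 22.13, Δnorth = -10.69.
Bearing = atan2(22.13, -10.69) mod 360° = 115.79°; distance = √((22.13)² + (-10.69)²) = 24.576 km.

116°, 24.6 km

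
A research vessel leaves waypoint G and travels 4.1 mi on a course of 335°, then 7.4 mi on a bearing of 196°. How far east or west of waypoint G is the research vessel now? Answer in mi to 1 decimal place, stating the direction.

Leg 1 (335°, 4.1 mi): east 4.1 sin 335° = -1.73, north 4.1 cos 335° = 3.72
Leg 2 (196°, 7.4 mi): east 7.4 sin 196° = -2.04, north 7.4 cos 196° = -7.11
Net east component: -3.77 mi.

3.8 mi west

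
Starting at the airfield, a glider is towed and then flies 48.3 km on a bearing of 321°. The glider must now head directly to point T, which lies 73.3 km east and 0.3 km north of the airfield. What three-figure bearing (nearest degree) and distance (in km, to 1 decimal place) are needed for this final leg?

110°, 110.2 km

Leg 1 (321°, 48.3 km): east 48.3 sin 321° = -30.40, north 48.3 cos 321° = 37.54
Current position: (-30.40, 37.54). Target: (73.3, 0.3). Remaining: Δeast = 103.70, Δnorth = -37.24.
Bearing = atan2(103.70, -37.24) mod 360° = 109.75°; distance = √((103.70)² + (-37.24)²) = 110.179 km.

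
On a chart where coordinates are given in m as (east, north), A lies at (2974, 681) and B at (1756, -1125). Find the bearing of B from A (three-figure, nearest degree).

214°

Δeast = 1756 − 2974 = -1218.00; Δnorth = -1125 − 681 = -1806.00.
Bearing = atan2(Δeast, Δnorth) mod 360° = 214.00° ≈ 214°.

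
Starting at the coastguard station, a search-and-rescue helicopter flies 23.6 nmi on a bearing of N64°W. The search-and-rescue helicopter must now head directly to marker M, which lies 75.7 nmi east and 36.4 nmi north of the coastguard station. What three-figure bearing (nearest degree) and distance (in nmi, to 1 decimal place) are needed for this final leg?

Leg 1 (N64°W, 23.6 nmi): east 23.6 sin 296° = -21.21, north 23.6 cos 296° = 10.35
Current position: (-21.21, 10.35). Target: (75.7, 36.4). Remaining: Δeast = 96.91, Δnorth = 26.05.
Bearing = atan2(96.91, 26.05) mod 360° = 74.95°; distance = √((96.91)² + (26.05)²) = 100.353 nmi.

075°, 100.4 nmi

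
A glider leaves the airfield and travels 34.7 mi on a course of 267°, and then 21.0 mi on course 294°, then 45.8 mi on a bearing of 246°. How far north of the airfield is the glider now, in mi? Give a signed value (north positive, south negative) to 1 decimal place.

Leg 1 (267°, 34.7 mi): east 34.7 sin 267° = -34.65, north 34.7 cos 267° = -1.82
Leg 2 (294°, 21.0 mi): east 21.0 sin 294° = -19.18, north 21.0 cos 294° = 8.54
Leg 3 (246°, 45.8 mi): east 45.8 sin 246° = -41.84, north 45.8 cos 246° = -18.63
Net north component: -11.90 mi.

-11.9 mi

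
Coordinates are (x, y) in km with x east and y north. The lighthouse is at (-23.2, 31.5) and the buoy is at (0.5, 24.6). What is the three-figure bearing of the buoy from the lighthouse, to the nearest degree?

106°

Δeast = 0.5 − -23.2 = 23.70; Δnorth = 24.6 − 31.5 = -6.90.
Bearing = atan2(Δeast, Δnorth) mod 360° = 106.23° ≈ 106°.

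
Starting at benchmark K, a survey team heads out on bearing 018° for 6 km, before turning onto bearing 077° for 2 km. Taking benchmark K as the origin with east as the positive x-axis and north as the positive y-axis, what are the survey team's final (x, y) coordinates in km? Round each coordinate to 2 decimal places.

Leg 1 (018°, 6 km): east 6 sin 18° = 1.85, north 6 cos 18° = 5.71
Leg 2 (077°, 2 km): east 2 sin 77° = 1.95, north 2 cos 77° = 0.45
Summing: 3.80 km east, 6.16 km north → (3.80, 6.16).

(3.80, 6.16)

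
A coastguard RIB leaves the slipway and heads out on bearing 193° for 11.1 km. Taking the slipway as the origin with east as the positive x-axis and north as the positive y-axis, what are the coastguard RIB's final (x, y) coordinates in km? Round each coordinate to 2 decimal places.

Leg 1 (193°, 11.1 km): east 11.1 sin 193° = -2.50, north 11.1 cos 193° = -10.82
Summing: -2.50 km east, -10.82 km north → (-2.50, -10.82).

(-2.50, -10.82)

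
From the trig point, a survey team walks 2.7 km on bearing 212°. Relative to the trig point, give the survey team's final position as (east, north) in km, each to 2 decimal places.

Leg 1 (212°, 2.7 km): east 2.7 sin 212° = -1.43, north 2.7 cos 212° = -2.29
Summing: -1.43 km east, -2.29 km north → (-1.43, -2.29).

(-1.43, -2.29)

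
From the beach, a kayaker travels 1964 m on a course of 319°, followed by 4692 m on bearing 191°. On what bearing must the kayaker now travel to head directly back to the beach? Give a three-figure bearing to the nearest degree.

035°

Leg 1 (319°, 1964 m): east 1964 sin 319° = -1288.50, north 1964 cos 319° = 1482.25
Leg 2 (191°, 4692 m): east 4692 sin 191° = -895.28, north 4692 cos 191° = -4605.79
Net displacement: -2183.78 east, -3123.55 north. Direction back to start is (2183.78, 3123.55): bearing = atan2(2183.78, 3123.55) mod 360° = 34.96° ≈ 035°.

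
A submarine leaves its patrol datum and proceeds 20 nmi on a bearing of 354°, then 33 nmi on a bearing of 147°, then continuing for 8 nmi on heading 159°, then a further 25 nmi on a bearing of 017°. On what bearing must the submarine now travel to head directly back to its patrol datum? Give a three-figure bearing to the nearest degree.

252°

Leg 1 (354°, 20 nmi): east 20 sin 354° = -2.09, north 20 cos 354° = 19.89
Leg 2 (147°, 33 nmi): east 33 sin 147° = 17.97, north 33 cos 147° = -27.68
Leg 3 (159°, 8 nmi): east 8 sin 159° = 2.87, north 8 cos 159° = -7.47
Leg 4 (017°, 25 nmi): east 25 sin 17° = 7.31, north 25 cos 17° = 23.91
Net displacement: 26.06 east, 8.65 north. Direction back to start is (-26.06, -8.65): bearing = atan2(-26.06, -8.65) mod 360° = 251.63° ≈ 252°.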